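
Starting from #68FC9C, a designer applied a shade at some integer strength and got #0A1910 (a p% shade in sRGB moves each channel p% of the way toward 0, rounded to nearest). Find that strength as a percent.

#68FC9C is rgb(104, 252, 156); #0A1910 is rgb(10, 25, 16).
On the G channel (widest range): 25 ≈ 252 + (p/100)(0 − 252), so p ≈ 100×(25 − 252)/(0 − 252) = -22700/-252 = 90.08.
p = 90 reproduces all three channels after rounding.

90%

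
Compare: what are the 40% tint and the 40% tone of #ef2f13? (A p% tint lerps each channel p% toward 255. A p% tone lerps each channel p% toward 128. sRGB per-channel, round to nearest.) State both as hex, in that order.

#f58271, #c34f3f

#ef2f13 is rgb(239, 47, 19).
40% tint:
  R: 239 + 0.4×(255−239) = 239 + 6.4 = 245.4 → 245
  G: 47 + 0.4×(255−47) = 47 + 83.2 = 130.2 → 130
  B: 19 + 94.4 = 113.4 → 113
  → #f58271
40% tone:
  R: 239 − 44.4 = 194.6 → 195
  G: 47 + 0.4×(128−47) = 47 + 32.4 = 79.4 → 79
  B: 19 + 0.4×(128−19) = 19 + 43.6 = 62.6 → 63
  → #c34f3f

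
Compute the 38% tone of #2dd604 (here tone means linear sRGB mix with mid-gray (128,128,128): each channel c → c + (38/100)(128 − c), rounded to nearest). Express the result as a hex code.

#4db533

#2dd604 is rgb(45, 214, 4).
Per channel, c → c + 0.38(128 − c):
  R: 45 + 0.38×(128−45) = 45 + 31.54 = 76.54 → 77
  G: 214 − 32.68 = 181.32 → 181
  B: 4 + 0.38×(128−4) = 4 + 47.12 = 51.12 → 51
rgb(77, 181, 51) = #4db533.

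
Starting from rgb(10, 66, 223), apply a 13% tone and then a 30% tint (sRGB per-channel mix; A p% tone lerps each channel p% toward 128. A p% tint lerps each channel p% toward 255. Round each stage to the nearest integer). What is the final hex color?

Lerp each channel 13% toward 128:
  R: 10 + 0.13×(128−10) = 10 + 15.34 = 25.34 → 25
  G: 66 + 8.06 = 74.06 → 74
  B: 223 + 0.13×(128−223) = 223 − 12.35 = 210.65 → 211
After the tone: rgb(25, 74, 211) = #194ad3.
A 30% tint moves each channel 30% toward 255:
  R: 25 + 0.3×(255−25) = 25 + 69 = 94 → 94
  G: 74 + 0.3×(255−74) = 74 + 54.3 = 128.3 → 128
  B: 211 + 0.3×(255−211) = 211 + 13.2 = 224.2 → 224
rgb(94, 128, 224) = #5e80e0.

#5e80e0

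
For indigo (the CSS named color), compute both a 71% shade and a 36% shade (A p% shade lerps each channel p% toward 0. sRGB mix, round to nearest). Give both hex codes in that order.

CSS indigo is rgb(75, 0, 130).
71% shade:
  R: 75 − 53.25 = 21.75 → 22
  G: 0 + 0.71×(0−0) = 0 + 0 = 0 → 0
  B: 130 + 0.71×(0−130) = 130 − 92.3 = 37.7 → 38
  → #160026
36% shade:
  R: 75 + 0.36×(0−75) = 75 − 27 = 48 → 48
  G: 0 + 0.36×(0−0) = 0 + 0 = 0 → 0
  B: 130 − 46.8 = 83.2 → 83
  → #300053

#160026, #300053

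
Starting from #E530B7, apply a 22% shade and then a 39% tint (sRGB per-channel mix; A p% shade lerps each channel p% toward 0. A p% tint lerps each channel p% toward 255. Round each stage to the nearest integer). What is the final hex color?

#E530B7 is rgb(229, 48, 183).
Lerp each channel 22% toward 0:
  R: 229 − 50.38 = 178.62 → 179
  G: 48 + 0.22×(0−48) = 48 − 10.56 = 37.44 → 37
  B: 183 − 40.26 = 142.74 → 143
After the shade: rgb(179, 37, 143) = #B3258F.
A 39% tint moves each channel 39% toward 255:
  R: 179 + 29.64 = 208.64 → 209
  G: 37 + 85.02 = 122.02 → 122
  B: 143 + 0.39×(255−143) = 143 + 43.68 = 186.68 → 187
rgb(209, 122, 187) = #D17ABB.

#D17ABB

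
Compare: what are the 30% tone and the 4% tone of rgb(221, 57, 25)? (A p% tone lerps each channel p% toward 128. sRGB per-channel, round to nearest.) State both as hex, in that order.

#c14e38, #d93c1d

30% tone:
  R: 221 − 27.9 = 193.1 → 193
  G: 57 + 21.3 = 78.3 → 78
  B: 25 + 30.9 = 55.9 → 56
  → #c14e38
4% tone:
  R: 221 − 3.72 = 217.28 → 217
  G: 57 + 0.04×(128−57) = 57 + 2.84 = 59.84 → 60
  B: 25 + 4.12 = 29.12 → 29
  → #d93c1d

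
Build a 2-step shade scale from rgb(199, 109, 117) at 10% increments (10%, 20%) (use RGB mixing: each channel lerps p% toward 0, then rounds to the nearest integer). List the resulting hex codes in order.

#B36269, #9F575E

10%: (199 − 19.9 = 179.1→179, 109 − 10.9 = 98.1→98, 117 − 11.7 = 105.3→105) → #B36269
20%: (199 − 39.8 = 159.2→159, 109 − 21.8 = 87.2→87, 117 − 23.4 = 93.6→94) → #9F575E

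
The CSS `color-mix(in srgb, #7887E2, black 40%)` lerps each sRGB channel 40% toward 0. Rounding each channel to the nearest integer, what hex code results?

#7887E2 is rgb(120, 135, 226).
A 40% shade moves each channel 40% toward 0:
  R: 120 + 0.4×(0−120) = 120 − 48 = 72 → 72
  G: 135 + 0.4×(0−135) = 135 − 54 = 81 → 81
  B: 226 − 90.4 = 135.6 → 136
rgb(72, 81, 136) = #485188.

#485188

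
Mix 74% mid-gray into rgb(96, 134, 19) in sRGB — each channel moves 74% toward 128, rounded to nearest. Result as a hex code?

#788264

Lerp each channel 74% toward 128:
  R: 96 + 0.74×(128−96) = 96 + 23.68 = 119.68 → 120
  G: 134 − 4.44 = 129.56 → 130
  B: 19 + 80.66 = 99.66 → 100
rgb(120, 130, 100) = #788264.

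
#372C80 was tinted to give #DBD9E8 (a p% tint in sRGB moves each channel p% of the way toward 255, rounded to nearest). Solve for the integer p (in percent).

#372C80 is rgb(55, 44, 128); #DBD9E8 is rgb(219, 217, 232).
On the G channel (widest range): 217 ≈ 44 + (p/100)(255 − 44), so p ≈ 100×(217 − 44)/(255 − 44) = 17300/211 = 81.99.
p = 82 reproduces all three channels after rounding.

82%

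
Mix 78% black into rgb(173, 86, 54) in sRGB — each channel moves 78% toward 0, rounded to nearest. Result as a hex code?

Per channel, c → c + 0.78(0 − c):
  R: 173 + 0.78×(0−173) = 173 − 134.94 = 38.06 → 38
  G: 86 − 67.08 = 18.92 → 19
  B: 54 + 0.78×(0−54) = 54 − 42.12 = 11.88 → 12
rgb(38, 19, 12) = #26130C.

#26130C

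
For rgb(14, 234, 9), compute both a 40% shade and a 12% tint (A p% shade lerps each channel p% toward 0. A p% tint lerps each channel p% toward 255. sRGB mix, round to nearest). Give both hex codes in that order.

#088c05, #2bed27

40% shade:
  R: 14 + 0.4×(0−14) = 14 − 5.6 = 8.4 → 8
  G: 234 + 0.4×(0−234) = 234 − 93.6 = 140.4 → 140
  B: 9 + 0.4×(0−9) = 9 − 3.6 = 5.4 → 5
  → #088c05
12% tint:
  R: 14 + 0.12×(255−14) = 14 + 28.92 = 42.92 → 43
  G: 234 + 0.12×(255−234) = 234 + 2.52 = 236.52 → 237
  B: 9 + 0.12×(255−9) = 9 + 29.52 = 38.52 → 39
  → #2bed27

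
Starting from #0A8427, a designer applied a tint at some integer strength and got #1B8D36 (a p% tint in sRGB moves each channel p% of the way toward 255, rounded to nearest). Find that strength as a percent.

7%

#0A8427 is rgb(10, 132, 39); #1B8D36 is rgb(27, 141, 54).
On the R channel (widest range): 27 ≈ 10 + (p/100)(255 − 10), so p ≈ 100×(27 − 10)/(255 − 10) = 1700/245 = 6.94.
p = 7 reproduces all three channels after rounding.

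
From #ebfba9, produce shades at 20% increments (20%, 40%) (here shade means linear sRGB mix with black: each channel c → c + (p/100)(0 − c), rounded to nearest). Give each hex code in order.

#ebfba9 is rgb(235, 251, 169).
20%: (235 − 47 = 188→188, 251 − 50.2 = 200.8→201, 169 − 33.8 = 135.2→135) → #bcc987
40%: (235 − 94 = 141→141, 251 − 100.4 = 150.6→151, 169 − 67.6 = 101.4→101) → #8d9765

#bcc987, #8d9765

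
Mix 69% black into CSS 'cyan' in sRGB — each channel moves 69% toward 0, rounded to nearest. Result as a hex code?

CSS cyan is rgb(0, 255, 255).
Per channel, c → c + 0.69(0 − c):
  R: 0 + 0.69×(0−0) = 0 + 0 = 0 → 0
  G: 255 − 175.95 = 79.05 → 79
  B: 255 + 0.69×(0−255) = 255 − 175.95 = 79.05 → 79
rgb(0, 79, 79) = #004f4f.

#004f4f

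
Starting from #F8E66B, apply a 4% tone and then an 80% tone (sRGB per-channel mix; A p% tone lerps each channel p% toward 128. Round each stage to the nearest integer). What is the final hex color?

#97947C

#F8E66B is rgb(248, 230, 107).
Per channel, c → c + 0.04(128 − c):
  R: 248 − 4.8 = 243.2 → 243
  G: 230 − 4.08 = 225.92 → 226
  B: 107 + 0.04×(128−107) = 107 + 0.84 = 107.84 → 108
After the tone: rgb(243, 226, 108) = #F3E26C.
Per channel, c → c + 0.8(128 − c):
  R: 243 + 0.8×(128−243) = 243 − 92 = 151 → 151
  G: 226 − 78.4 = 147.6 → 148
  B: 108 + 16 = 124 → 124
rgb(151, 148, 124) = #97947C.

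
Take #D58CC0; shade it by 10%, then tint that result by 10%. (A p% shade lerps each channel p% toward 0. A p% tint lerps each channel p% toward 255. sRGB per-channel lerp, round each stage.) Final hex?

#C68BB5

#D58CC0 is rgb(213, 140, 192).
Lerp each channel 10% toward 0:
  R: 213 + 0.1×(0−213) = 213 − 21.3 = 191.7 → 192
  G: 140 − 14 = 126 → 126
  B: 192 + 0.1×(0−192) = 192 − 19.2 = 172.8 → 173
After the shade: rgb(192, 126, 173) = #C07EAD.
Per channel, c → c + 0.1(255 − c):
  R: 192 + 0.1×(255−192) = 192 + 6.3 = 198.3 → 198
  G: 126 + 0.1×(255−126) = 126 + 12.9 = 138.9 → 139
  B: 173 + 0.1×(255−173) = 173 + 8.2 = 181.2 → 181
rgb(198, 139, 181) = #C68BB5.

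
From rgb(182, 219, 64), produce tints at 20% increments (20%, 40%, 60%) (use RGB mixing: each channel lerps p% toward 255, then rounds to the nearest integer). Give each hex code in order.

20%: (182 + 14.6 = 196.6→197, 219 + 7.2 = 226.2→226, 64 + 38.2 = 102.2→102) → #c5e266
40%: (182 + 29.2 = 211.2→211, 219 + 14.4 = 233.4→233, 64 + 76.4 = 140.4→140) → #d3e98c
60%: (182 + 43.8 = 225.8→226, 219 + 21.6 = 240.6→241, 64 + 114.6 = 178.6→179) → #e2f1b3

#c5e266, #d3e98c, #e2f1b3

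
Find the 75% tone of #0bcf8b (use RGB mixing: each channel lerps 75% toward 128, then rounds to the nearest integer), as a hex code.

#639483

#0bcf8b is rgb(11, 207, 139).
A 75% tone moves each channel 75% toward 128:
  R: 11 + 0.75×(128−11) = 11 + 87.75 = 98.75 → 99
  G: 207 + 0.75×(128−207) = 207 − 59.25 = 147.75 → 148
  B: 139 − 8.25 = 130.75 → 131
rgb(99, 148, 131) = #639483.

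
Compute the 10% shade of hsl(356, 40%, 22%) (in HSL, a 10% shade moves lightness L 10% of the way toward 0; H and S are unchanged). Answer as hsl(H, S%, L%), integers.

hsl(356, 40%, 20%)

L moves 10% from 22 toward 0: 22 − 2.2 = 19.8 → 20.
H and S are unchanged.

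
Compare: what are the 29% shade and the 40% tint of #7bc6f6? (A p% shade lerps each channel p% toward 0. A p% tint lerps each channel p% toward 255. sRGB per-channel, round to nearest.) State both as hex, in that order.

#7bc6f6 is rgb(123, 198, 246).
29% shade:
  R: 123 + 0.29×(0−123) = 123 − 35.67 = 87.33 → 87
  G: 198 + 0.29×(0−198) = 198 − 57.42 = 140.58 → 141
  B: 246 + 0.29×(0−246) = 246 − 71.34 = 174.66 → 175
  → #578daf
40% tint:
  R: 123 + 52.8 = 175.8 → 176
  G: 198 + 22.8 = 220.8 → 221
  B: 246 + 3.6 = 249.6 → 250
  → #b0ddfa

#578daf, #b0ddfa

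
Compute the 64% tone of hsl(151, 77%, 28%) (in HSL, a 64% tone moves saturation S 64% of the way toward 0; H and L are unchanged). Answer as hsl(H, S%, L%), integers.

hsl(151, 28%, 28%)

S moves 64% from 77 toward 0: 77 − 49.28 = 27.72 → 28.
H and L are unchanged.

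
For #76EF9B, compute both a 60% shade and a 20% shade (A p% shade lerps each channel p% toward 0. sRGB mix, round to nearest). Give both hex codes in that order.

#2F603E, #5EBF7C

#76EF9B is rgb(118, 239, 155).
60% shade:
  R: 118 + 0.6×(0−118) = 118 − 70.8 = 47.2 → 47
  G: 239 − 143.4 = 95.6 → 96
  B: 155 + 0.6×(0−155) = 155 − 93 = 62 → 62
  → #2F603E
20% shade:
  R: 118 + 0.2×(0−118) = 118 − 23.6 = 94.4 → 94
  G: 239 + 0.2×(0−239) = 239 − 47.8 = 191.2 → 191
  B: 155 + 0.2×(0−155) = 155 − 31 = 124 → 124
  → #5EBF7C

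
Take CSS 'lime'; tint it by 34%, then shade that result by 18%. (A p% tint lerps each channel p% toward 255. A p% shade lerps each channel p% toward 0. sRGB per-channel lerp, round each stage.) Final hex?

CSS lime is rgb(0, 255, 0).
Per channel, c → c + 0.34(255 − c):
  R: 0 + 0.34×(255−0) = 0 + 86.7 = 86.7 → 87
  G: 255 + 0.34×(255−255) = 255 + 0 = 255 → 255
  B: 0 + 86.7 = 86.7 → 87
After the tint: rgb(87, 255, 87) = #57FF57.
Lerp each channel 18% toward 0:
  R: 87 + 0.18×(0−87) = 87 − 15.66 = 71.34 → 71
  G: 255 + 0.18×(0−255) = 255 − 45.9 = 209.1 → 209
  B: 87 + 0.18×(0−87) = 87 − 15.66 = 71.34 → 71
rgb(71, 209, 71) = #47D147.

#47D147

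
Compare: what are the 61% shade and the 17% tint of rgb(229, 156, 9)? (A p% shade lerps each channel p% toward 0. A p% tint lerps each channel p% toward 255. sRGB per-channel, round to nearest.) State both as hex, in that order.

#593d04, #e9ad33

61% shade:
  R: 229 + 0.61×(0−229) = 229 − 139.69 = 89.31 → 89
  G: 156 − 95.16 = 60.84 → 61
  B: 9 − 5.49 = 3.51 → 4
  → #593d04
17% tint:
  R: 229 + 0.17×(255−229) = 229 + 4.42 = 233.42 → 233
  G: 156 + 16.83 = 172.83 → 173
  B: 9 + 0.17×(255−9) = 9 + 41.82 = 50.82 → 51
  → #e9ad33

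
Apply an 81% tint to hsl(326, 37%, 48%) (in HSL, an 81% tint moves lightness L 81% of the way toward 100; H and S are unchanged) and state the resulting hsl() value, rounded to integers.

L moves 81% from 48 toward 100: 48 + 42.12 = 90.12 → 90.
H and S are unchanged.

hsl(326, 37%, 90%)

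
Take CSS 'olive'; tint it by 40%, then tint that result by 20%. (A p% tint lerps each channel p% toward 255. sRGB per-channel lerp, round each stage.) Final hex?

CSS olive is rgb(128, 128, 0).
Per channel, c → c + 0.4(255 − c):
  R: 128 + 0.4×(255−128) = 128 + 50.8 = 178.8 → 179
  G: 128 + 0.4×(255−128) = 128 + 50.8 = 178.8 → 179
  B: 0 + 102 = 102 → 102
After the tint: rgb(179, 179, 102) = #b3b366.
A 20% tint moves each channel 20% toward 255:
  R: 179 + 0.2×(255−179) = 179 + 15.2 = 194.2 → 194
  G: 179 + 15.2 = 194.2 → 194
  B: 102 + 30.6 = 132.6 → 133
rgb(194, 194, 133) = #c2c285.

#c2c285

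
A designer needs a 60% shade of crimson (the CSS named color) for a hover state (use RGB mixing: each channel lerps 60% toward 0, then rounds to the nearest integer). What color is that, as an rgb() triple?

rgb(88, 8, 24)

CSS crimson is rgb(220, 20, 60).
A 60% shade moves each channel 60% toward 0:
  R: 220 + 0.6×(0−220) = 220 − 132 = 88 → 88
  G: 20 + 0.6×(0−20) = 20 − 12 = 8 → 8
  B: 60 − 36 = 24 → 24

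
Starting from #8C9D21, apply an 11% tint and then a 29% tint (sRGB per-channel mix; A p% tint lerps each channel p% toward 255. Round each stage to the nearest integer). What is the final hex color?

#B7C172

#8C9D21 is rgb(140, 157, 33).
Lerp each channel 11% toward 255:
  R: 140 + 12.65 = 152.65 → 153
  G: 157 + 0.11×(255−157) = 157 + 10.78 = 167.78 → 168
  B: 33 + 24.42 = 57.42 → 57
After the tint: rgb(153, 168, 57) = #99A839.
Per channel, c → c + 0.29(255 − c):
  R: 153 + 0.29×(255−153) = 153 + 29.58 = 182.58 → 183
  G: 168 + 0.29×(255−168) = 168 + 25.23 = 193.23 → 193
  B: 57 + 0.29×(255−57) = 57 + 57.42 = 114.42 → 114
rgb(183, 193, 114) = #B7C172.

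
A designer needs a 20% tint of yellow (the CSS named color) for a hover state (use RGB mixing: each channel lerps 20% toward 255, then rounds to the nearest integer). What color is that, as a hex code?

#FFFF33

CSS yellow is rgb(255, 255, 0).
Lerp each channel 20% toward 255:
  R: 255 + 0 = 255 → 255
  G: 255 + 0.2×(255−255) = 255 + 0 = 255 → 255
  B: 0 + 0.2×(255−0) = 0 + 51 = 51 → 51
rgb(255, 255, 51) = #FFFF33.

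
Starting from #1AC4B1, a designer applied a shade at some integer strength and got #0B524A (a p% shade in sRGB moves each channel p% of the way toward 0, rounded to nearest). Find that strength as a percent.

#1AC4B1 is rgb(26, 196, 177); #0B524A is rgb(11, 82, 74).
On the G channel (widest range): 82 ≈ 196 + (p/100)(0 − 196), so p ≈ 100×(82 − 196)/(0 − 196) = -11400/-196 = 58.16.
p = 58 reproduces all three channels after rounding.

58%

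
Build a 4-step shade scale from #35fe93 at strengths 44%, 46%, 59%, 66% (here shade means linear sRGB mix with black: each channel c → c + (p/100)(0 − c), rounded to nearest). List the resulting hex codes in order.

#1e8e52, #1d894f, #16683c, #125632

#35fe93 is rgb(53, 254, 147).
44%: (53 − 23.32 = 29.68→30, 254 − 111.76 = 142.24→142, 147 − 64.68 = 82.32→82) → #1e8e52
46%: (53 − 24.38 = 28.62→29, 254 − 116.84 = 137.16→137, 147 − 67.62 = 79.38→79) → #1d894f
59%: (53 − 31.27 = 21.73→22, 254 − 149.86 = 104.14→104, 147 − 86.73 = 60.27→60) → #16683c
66%: (53 − 34.98 = 18.02→18, 254 − 167.64 = 86.36→86, 147 − 97.02 = 49.98→50) → #125632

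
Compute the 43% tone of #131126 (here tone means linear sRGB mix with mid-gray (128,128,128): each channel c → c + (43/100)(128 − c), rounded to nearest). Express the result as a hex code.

#42414D

#131126 is rgb(19, 17, 38).
Lerp each channel 43% toward 128:
  R: 19 + 0.43×(128−19) = 19 + 46.87 = 65.87 → 66
  G: 17 + 47.73 = 64.73 → 65
  B: 38 + 38.7 = 76.7 → 77
rgb(66, 65, 77) = #42414D.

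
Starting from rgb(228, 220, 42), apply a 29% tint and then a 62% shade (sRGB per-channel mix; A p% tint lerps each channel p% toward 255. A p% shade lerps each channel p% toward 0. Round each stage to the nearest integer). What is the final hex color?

A 29% tint moves each channel 29% toward 255:
  R: 228 + 0.29×(255−228) = 228 + 7.83 = 235.83 → 236
  G: 220 + 10.15 = 230.15 → 230
  B: 42 + 61.77 = 103.77 → 104
After the tint: rgb(236, 230, 104) = #ECE668.
Per channel, c → c + 0.62(0 − c):
  R: 236 + 0.62×(0−236) = 236 − 146.32 = 89.68 → 90
  G: 230 + 0.62×(0−230) = 230 − 142.6 = 87.4 → 87
  B: 104 + 0.62×(0−104) = 104 − 64.48 = 39.52 → 40
rgb(90, 87, 40) = #5A5728.

#5A5728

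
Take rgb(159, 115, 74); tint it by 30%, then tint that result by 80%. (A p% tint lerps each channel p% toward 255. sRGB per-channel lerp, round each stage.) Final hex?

Lerp each channel 30% toward 255:
  R: 159 + 0.3×(255−159) = 159 + 28.8 = 187.8 → 188
  G: 115 + 42 = 157 → 157
  B: 74 + 54.3 = 128.3 → 128
After the tint: rgb(188, 157, 128) = #BC9D80.
Per channel, c → c + 0.8(255 − c):
  R: 188 + 53.6 = 241.6 → 242
  G: 157 + 78.4 = 235.4 → 235
  B: 128 + 101.6 = 229.6 → 230
rgb(242, 235, 230) = #F2EBE6.

#F2EBE6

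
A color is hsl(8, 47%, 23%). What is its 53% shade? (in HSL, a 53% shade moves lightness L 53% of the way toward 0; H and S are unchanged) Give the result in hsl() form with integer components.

L moves 53% from 23 toward 0: 23 − 12.19 = 10.81 → 11.
H and S are unchanged.

hsl(8, 47%, 11%)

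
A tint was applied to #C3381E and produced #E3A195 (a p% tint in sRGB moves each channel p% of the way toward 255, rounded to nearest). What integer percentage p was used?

53%

#C3381E is rgb(195, 56, 30); #E3A195 is rgb(227, 161, 149).
On the B channel (widest range): 149 ≈ 30 + (p/100)(255 − 30), so p ≈ 100×(149 − 30)/(255 − 30) = 11900/225 = 52.89.
p = 53 reproduces all three channels after rounding.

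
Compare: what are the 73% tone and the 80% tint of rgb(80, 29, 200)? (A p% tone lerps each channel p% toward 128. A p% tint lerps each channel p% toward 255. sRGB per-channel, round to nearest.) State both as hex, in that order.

#736593, #dcd2f4

73% tone:
  R: 80 + 0.73×(128−80) = 80 + 35.04 = 115.04 → 115
  G: 29 + 72.27 = 101.27 → 101
  B: 200 + 0.73×(128−200) = 200 − 52.56 = 147.44 → 147
  → #736593
80% tint:
  R: 80 + 0.8×(255−80) = 80 + 140 = 220 → 220
  G: 29 + 180.8 = 209.8 → 210
  B: 200 + 0.8×(255−200) = 200 + 44 = 244 → 244
  → #dcd2f4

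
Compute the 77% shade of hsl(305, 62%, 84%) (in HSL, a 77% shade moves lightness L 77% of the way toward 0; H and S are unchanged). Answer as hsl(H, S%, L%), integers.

hsl(305, 62%, 19%)

L moves 77% from 84 toward 0: 84 − 64.68 = 19.32 → 19.
H and S are unchanged.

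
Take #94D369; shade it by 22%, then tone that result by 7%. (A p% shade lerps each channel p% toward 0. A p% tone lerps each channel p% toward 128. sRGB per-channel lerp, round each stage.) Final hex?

#74A255

#94D369 is rgb(148, 211, 105).
A 22% shade moves each channel 22% toward 0:
  R: 148 − 32.56 = 115.44 → 115
  G: 211 + 0.22×(0−211) = 211 − 46.42 = 164.58 → 165
  B: 105 − 23.1 = 81.9 → 82
After the shade: rgb(115, 165, 82) = #73A552.
A 7% tone moves each channel 7% toward 128:
  R: 115 + 0.07×(128−115) = 115 + 0.91 = 115.91 → 116
  G: 165 − 2.59 = 162.41 → 162
  B: 82 + 0.07×(128−82) = 82 + 3.22 = 85.22 → 85
rgb(116, 162, 85) = #74A255.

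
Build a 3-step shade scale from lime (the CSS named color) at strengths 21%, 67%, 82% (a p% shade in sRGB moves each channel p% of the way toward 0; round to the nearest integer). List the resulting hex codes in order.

CSS lime is rgb(0, 255, 0).
21%: (0→0, 255 − 53.55 = 201.45→201, 0→0) → #00C900
67%: (0→0, 255 − 170.85 = 84.15→84, 0→0) → #005400
82%: (0→0, 255 − 209.1 = 45.9→46, 0→0) → #002E00

#00C900, #005400, #002E00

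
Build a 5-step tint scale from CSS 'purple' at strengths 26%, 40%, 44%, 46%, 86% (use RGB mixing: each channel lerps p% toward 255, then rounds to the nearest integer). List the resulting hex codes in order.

#A142A1, #B366B3, #B870B8, #BA75BA, #EDDBED

CSS purple is rgb(128, 0, 128).
26%: (128 + 33.02 = 161.02→161, 0 + 66.3 = 66.3→66, 128 + 33.02 = 161.02→161) → #A142A1
40%: (128 + 50.8 = 178.8→179, 0 + 102 = 102→102, 128 + 50.8 = 178.8→179) → #B366B3
44%: (128 + 55.88 = 183.88→184, 0 + 112.2 = 112.2→112, 128 + 55.88 = 183.88→184) → #B870B8
46%: (128 + 58.42 = 186.42→186, 0 + 117.3 = 117.3→117, 128 + 58.42 = 186.42→186) → #BA75BA
86%: (128 + 109.22 = 237.22→237, 0 + 219.3 = 219.3→219, 128 + 109.22 = 237.22→237) → #EDDBED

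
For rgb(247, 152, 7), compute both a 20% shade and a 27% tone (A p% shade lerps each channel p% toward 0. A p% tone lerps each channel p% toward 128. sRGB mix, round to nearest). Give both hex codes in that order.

#c67a06, #d79228

20% shade:
  R: 247 + 0.2×(0−247) = 247 − 49.4 = 197.6 → 198
  G: 152 + 0.2×(0−152) = 152 − 30.4 = 121.6 → 122
  B: 7 + 0.2×(0−7) = 7 − 1.4 = 5.6 → 6
  → #c67a06
27% tone:
  R: 247 + 0.27×(128−247) = 247 − 32.13 = 214.87 → 215
  G: 152 + 0.27×(128−152) = 152 − 6.48 = 145.52 → 146
  B: 7 + 32.67 = 39.67 → 40
  → #d79228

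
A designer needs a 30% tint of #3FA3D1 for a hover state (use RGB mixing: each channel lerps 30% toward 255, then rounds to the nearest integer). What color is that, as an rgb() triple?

#3FA3D1 is rgb(63, 163, 209).
Per channel, c → c + 0.3(255 − c):
  R: 63 + 57.6 = 120.6 → 121
  G: 163 + 0.3×(255−163) = 163 + 27.6 = 190.6 → 191
  B: 209 + 0.3×(255−209) = 209 + 13.8 = 222.8 → 223

rgb(121, 191, 223)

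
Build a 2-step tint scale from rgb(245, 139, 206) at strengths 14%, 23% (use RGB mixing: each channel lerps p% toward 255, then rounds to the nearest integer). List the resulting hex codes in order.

#F69BD5, #F7A6D9

14%: (245 + 1.4 = 246.4→246, 139 + 16.24 = 155.24→155, 206 + 6.86 = 212.86→213) → #F69BD5
23%: (245 + 2.3 = 247.3→247, 139 + 26.68 = 165.68→166, 206 + 11.27 = 217.27→217) → #F7A6D9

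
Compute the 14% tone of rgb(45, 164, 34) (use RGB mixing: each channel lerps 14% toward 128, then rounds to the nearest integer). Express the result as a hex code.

#399F2F

A 14% tone moves each channel 14% toward 128:
  R: 45 + 0.14×(128−45) = 45 + 11.62 = 56.62 → 57
  G: 164 − 5.04 = 158.96 → 159
  B: 34 + 13.16 = 47.16 → 47
rgb(57, 159, 47) = #399F2F.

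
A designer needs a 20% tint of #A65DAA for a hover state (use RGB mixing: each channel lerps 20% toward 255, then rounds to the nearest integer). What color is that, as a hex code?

#B87DBB

#A65DAA is rgb(166, 93, 170).
Per channel, c → c + 0.2(255 − c):
  R: 166 + 0.2×(255−166) = 166 + 17.8 = 183.8 → 184
  G: 93 + 0.2×(255−93) = 93 + 32.4 = 125.4 → 125
  B: 170 + 0.2×(255−170) = 170 + 17 = 187 → 187
rgb(184, 125, 187) = #B87DBB.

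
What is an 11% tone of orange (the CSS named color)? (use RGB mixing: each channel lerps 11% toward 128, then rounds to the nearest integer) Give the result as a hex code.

#F1A10E

CSS orange is rgb(255, 165, 0).
Per channel, c → c + 0.11(128 − c):
  R: 255 − 13.97 = 241.03 → 241
  G: 165 − 4.07 = 160.93 → 161
  B: 0 + 0.11×(128−0) = 0 + 14.08 = 14.08 → 14
rgb(241, 161, 14) = #F1A10E.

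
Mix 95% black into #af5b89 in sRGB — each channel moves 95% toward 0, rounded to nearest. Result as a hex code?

#090507

#af5b89 is rgb(175, 91, 137).
A 95% shade moves each channel 95% toward 0:
  R: 175 + 0.95×(0−175) = 175 − 166.25 = 8.75 → 9
  G: 91 + 0.95×(0−91) = 91 − 86.45 = 4.55 → 5
  B: 137 − 130.15 = 6.85 → 7
rgb(9, 5, 7) = #090507.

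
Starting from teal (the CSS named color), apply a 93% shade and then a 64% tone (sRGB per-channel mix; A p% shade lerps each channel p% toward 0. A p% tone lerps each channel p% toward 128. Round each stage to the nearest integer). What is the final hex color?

CSS teal is rgb(0, 128, 128).
Lerp each channel 93% toward 0:
  R: 0 + 0 = 0 → 0
  G: 128 + 0.93×(0−128) = 128 − 119.04 = 8.96 → 9
  B: 128 + 0.93×(0−128) = 128 − 119.04 = 8.96 → 9
After the shade: rgb(0, 9, 9) = #000909.
Per channel, c → c + 0.64(128 − c):
  R: 0 + 81.92 = 81.92 → 82
  G: 9 + 76.16 = 85.16 → 85
  B: 9 + 76.16 = 85.16 → 85
rgb(82, 85, 85) = #525555.

#525555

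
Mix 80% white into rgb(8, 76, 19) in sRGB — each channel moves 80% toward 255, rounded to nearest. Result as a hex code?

#CEDBD0

Per channel, c → c + 0.8(255 − c):
  R: 8 + 0.8×(255−8) = 8 + 197.6 = 205.6 → 206
  G: 76 + 0.8×(255−76) = 76 + 143.2 = 219.2 → 219
  B: 19 + 0.8×(255−19) = 19 + 188.8 = 207.8 → 208
rgb(206, 219, 208) = #CEDBD0.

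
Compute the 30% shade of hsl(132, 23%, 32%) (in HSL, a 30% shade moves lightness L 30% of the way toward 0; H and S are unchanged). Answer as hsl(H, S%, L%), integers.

L moves 30% from 32 toward 0: 32 − 9.6 = 22.4 → 22.
H and S are unchanged.

hsl(132, 23%, 22%)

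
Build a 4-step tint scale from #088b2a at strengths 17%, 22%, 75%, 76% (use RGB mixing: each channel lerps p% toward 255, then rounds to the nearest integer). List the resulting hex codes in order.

#329f4e, #3ea559, #c1e2ca, #c4e3cc

#088b2a is rgb(8, 139, 42).
17%: (8 + 41.99 = 49.99→50, 139 + 19.72 = 158.72→159, 42 + 36.21 = 78.21→78) → #329f4e
22%: (8 + 54.34 = 62.34→62, 139 + 25.52 = 164.52→165, 42 + 46.86 = 88.86→89) → #3ea559
75%: (8 + 185.25 = 193.25→193, 139 + 87 = 226→226, 42 + 159.75 = 201.75→202) → #c1e2ca
76%: (8 + 187.72 = 195.72→196, 139 + 88.16 = 227.16→227, 42 + 161.88 = 203.88→204) → #c4e3cc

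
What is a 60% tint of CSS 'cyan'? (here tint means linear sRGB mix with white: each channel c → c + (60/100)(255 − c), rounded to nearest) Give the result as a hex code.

#99ffff

CSS cyan is rgb(0, 255, 255).
Lerp each channel 60% toward 255:
  R: 0 + 153 = 153 → 153
  G: 255 + 0.6×(255−255) = 255 + 0 = 255 → 255
  B: 255 + 0.6×(255−255) = 255 + 0 = 255 → 255
rgb(153, 255, 255) = #99ffff.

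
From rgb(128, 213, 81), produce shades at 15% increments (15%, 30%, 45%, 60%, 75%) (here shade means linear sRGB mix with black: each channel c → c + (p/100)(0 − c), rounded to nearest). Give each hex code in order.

15%: (128 − 19.2 = 108.8→109, 213 − 31.95 = 181.05→181, 81 − 12.15 = 68.85→69) → #6DB545
30%: (128 − 38.4 = 89.6→90, 213 − 63.9 = 149.1→149, 81 − 24.3 = 56.7→57) → #5A9539
45%: (128 − 57.6 = 70.4→70, 213 − 95.85 = 117.15→117, 81 − 36.45 = 44.55→45) → #46752D
60%: (128 − 76.8 = 51.2→51, 213 − 127.8 = 85.2→85, 81 − 48.6 = 32.4→32) → #335520
75%: (128 − 96 = 32→32, 213 − 159.75 = 53.25→53, 81 − 60.75 = 20.25→20) → #203514

#6DB545, #5A9539, #46752D, #335520, #203514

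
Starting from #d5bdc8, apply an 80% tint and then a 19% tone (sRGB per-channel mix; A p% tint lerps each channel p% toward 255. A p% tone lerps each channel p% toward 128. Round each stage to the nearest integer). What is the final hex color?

#e0dcde

#d5bdc8 is rgb(213, 189, 200).
An 80% tint moves each channel 80% toward 255:
  R: 213 + 33.6 = 246.6 → 247
  G: 189 + 0.8×(255−189) = 189 + 52.8 = 241.8 → 242
  B: 200 + 0.8×(255−200) = 200 + 44 = 244 → 244
After the tint: rgb(247, 242, 244) = #f7f2f4.
Lerp each channel 19% toward 128:
  R: 247 − 22.61 = 224.39 → 224
  G: 242 − 21.66 = 220.34 → 220
  B: 244 − 22.04 = 221.96 → 222
rgb(224, 220, 222) = #e0dcde.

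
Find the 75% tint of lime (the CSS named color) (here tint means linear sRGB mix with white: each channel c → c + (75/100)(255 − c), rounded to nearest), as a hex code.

CSS lime is rgb(0, 255, 0).
Lerp each channel 75% toward 255:
  R: 0 + 0.75×(255−0) = 0 + 191.25 = 191.25 → 191
  G: 255 + 0 = 255 → 255
  B: 0 + 0.75×(255−0) = 0 + 191.25 = 191.25 → 191
rgb(191, 255, 191) = #BFFFBF.

#BFFFBF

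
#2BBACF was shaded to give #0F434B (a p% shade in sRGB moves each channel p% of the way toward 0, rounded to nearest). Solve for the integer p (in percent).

64%

#2BBACF is rgb(43, 186, 207); #0F434B is rgb(15, 67, 75).
On the B channel (widest range): 75 ≈ 207 + (p/100)(0 − 207), so p ≈ 100×(75 − 207)/(0 − 207) = -13200/-207 = 63.77.
p = 64 reproduces all three channels after rounding.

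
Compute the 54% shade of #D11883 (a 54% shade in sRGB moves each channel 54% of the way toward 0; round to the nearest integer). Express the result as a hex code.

#600B3C

#D11883 is rgb(209, 24, 131).
A 54% shade moves each channel 54% toward 0:
  R: 209 − 112.86 = 96.14 → 96
  G: 24 + 0.54×(0−24) = 24 − 12.96 = 11.04 → 11
  B: 131 − 70.74 = 60.26 → 60
rgb(96, 11, 60) = #600B3C.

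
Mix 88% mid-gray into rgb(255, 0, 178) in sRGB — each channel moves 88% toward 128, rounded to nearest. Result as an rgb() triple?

Per channel, c → c + 0.88(128 − c):
  R: 255 + 0.88×(128−255) = 255 − 111.76 = 143.24 → 143
  G: 0 + 112.64 = 112.64 → 113
  B: 178 + 0.88×(128−178) = 178 − 44 = 134 → 134

rgb(143, 113, 134)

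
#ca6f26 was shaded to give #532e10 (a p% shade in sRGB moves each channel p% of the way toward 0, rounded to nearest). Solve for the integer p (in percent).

59%

#ca6f26 is rgb(202, 111, 38); #532e10 is rgb(83, 46, 16).
On the R channel (widest range): 83 ≈ 202 + (p/100)(0 − 202), so p ≈ 100×(83 − 202)/(0 − 202) = -11900/-202 = 58.91.
p = 59 reproduces all three channels after rounding.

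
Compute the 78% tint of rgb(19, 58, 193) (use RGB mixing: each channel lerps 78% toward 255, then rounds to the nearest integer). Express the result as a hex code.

#cbd4f1

Per channel, c → c + 0.78(255 − c):
  R: 19 + 0.78×(255−19) = 19 + 184.08 = 203.08 → 203
  G: 58 + 0.78×(255−58) = 58 + 153.66 = 211.66 → 212
  B: 193 + 0.78×(255−193) = 193 + 48.36 = 241.36 → 241
rgb(203, 212, 241) = #cbd4f1.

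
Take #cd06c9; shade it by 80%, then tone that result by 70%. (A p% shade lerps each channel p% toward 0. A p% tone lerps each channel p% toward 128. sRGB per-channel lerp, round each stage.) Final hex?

#cd06c9 is rgb(205, 6, 201).
Per channel, c → c + 0.8(0 − c):
  R: 205 + 0.8×(0−205) = 205 − 164 = 41 → 41
  G: 6 + 0.8×(0−6) = 6 − 4.8 = 1.2 → 1
  B: 201 + 0.8×(0−201) = 201 − 160.8 = 40.2 → 40
After the shade: rgb(41, 1, 40) = #290128.
A 70% tone moves each channel 70% toward 128:
  R: 41 + 0.7×(128−41) = 41 + 60.9 = 101.9 → 102
  G: 1 + 88.9 = 89.9 → 90
  B: 40 + 0.7×(128−40) = 40 + 61.6 = 101.6 → 102
rgb(102, 90, 102) = #665a66.

#665a66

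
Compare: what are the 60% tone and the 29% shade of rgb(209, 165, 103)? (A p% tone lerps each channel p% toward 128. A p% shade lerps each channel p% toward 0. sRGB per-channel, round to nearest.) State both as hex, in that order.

60% tone:
  R: 209 − 48.6 = 160.4 → 160
  G: 165 + 0.6×(128−165) = 165 − 22.2 = 142.8 → 143
  B: 103 + 0.6×(128−103) = 103 + 15 = 118 → 118
  → #A08F76
29% shade:
  R: 209 − 60.61 = 148.39 → 148
  G: 165 + 0.29×(0−165) = 165 − 47.85 = 117.15 → 117
  B: 103 + 0.29×(0−103) = 103 − 29.87 = 73.13 → 73
  → #947549

#A08F76, #947549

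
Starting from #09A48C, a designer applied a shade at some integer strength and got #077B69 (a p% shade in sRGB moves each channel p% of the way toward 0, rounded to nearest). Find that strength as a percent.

25%

#09A48C is rgb(9, 164, 140); #077B69 is rgb(7, 123, 105).
On the G channel (widest range): 123 ≈ 164 + (p/100)(0 − 164), so p ≈ 100×(123 − 164)/(0 − 164) = -4100/-164 = 25.00.
p = 25 reproduces all three channels after rounding.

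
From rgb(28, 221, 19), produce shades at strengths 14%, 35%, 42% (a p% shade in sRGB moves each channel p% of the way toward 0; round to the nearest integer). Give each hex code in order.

#18BE10, #12900C, #10800B

14%: (28 − 3.92 = 24.08→24, 221 − 30.94 = 190.06→190, 19 − 2.66 = 16.34→16) → #18BE10
35%: (28 − 9.8 = 18.2→18, 221 − 77.35 = 143.65→144, 19 − 6.65 = 12.35→12) → #12900C
42%: (28 − 11.76 = 16.24→16, 221 − 92.82 = 128.18→128, 19 − 7.98 = 11.02→11) → #10800B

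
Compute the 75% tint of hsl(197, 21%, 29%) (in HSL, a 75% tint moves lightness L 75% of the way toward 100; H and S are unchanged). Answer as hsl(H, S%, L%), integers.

L moves 75% from 29 toward 100: 29 + 53.25 = 82.25 → 82.
H and S are unchanged.

hsl(197, 21%, 82%)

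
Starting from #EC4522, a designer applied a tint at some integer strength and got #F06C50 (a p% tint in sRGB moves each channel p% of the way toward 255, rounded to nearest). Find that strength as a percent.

#EC4522 is rgb(236, 69, 34); #F06C50 is rgb(240, 108, 80).
On the B channel (widest range): 80 ≈ 34 + (p/100)(255 − 34), so p ≈ 100×(80 − 34)/(255 − 34) = 4600/221 = 20.81.
p = 21 reproduces all three channels after rounding.

21%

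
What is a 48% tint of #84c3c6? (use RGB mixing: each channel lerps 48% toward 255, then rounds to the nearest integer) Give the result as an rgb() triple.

rgb(191, 224, 225)

#84c3c6 is rgb(132, 195, 198).
Lerp each channel 48% toward 255:
  R: 132 + 0.48×(255−132) = 132 + 59.04 = 191.04 → 191
  G: 195 + 28.8 = 223.8 → 224
  B: 198 + 27.36 = 225.36 → 225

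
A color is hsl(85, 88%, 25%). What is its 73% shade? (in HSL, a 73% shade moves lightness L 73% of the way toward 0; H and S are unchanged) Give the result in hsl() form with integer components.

L moves 73% from 25 toward 0: 25 − 18.25 = 6.75 → 7.
H and S are unchanged.

hsl(85, 88%, 7%)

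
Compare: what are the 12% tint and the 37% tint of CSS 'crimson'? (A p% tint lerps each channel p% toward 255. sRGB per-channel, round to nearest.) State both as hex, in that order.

#e03053, #e96b84

CSS crimson is rgb(220, 20, 60).
12% tint:
  R: 220 + 4.2 = 224.2 → 224
  G: 20 + 0.12×(255−20) = 20 + 28.2 = 48.2 → 48
  B: 60 + 0.12×(255−60) = 60 + 23.4 = 83.4 → 83
  → #e03053
37% tint:
  R: 220 + 0.37×(255−220) = 220 + 12.95 = 232.95 → 233
  G: 20 + 0.37×(255−20) = 20 + 86.95 = 106.95 → 107
  B: 60 + 0.37×(255−60) = 60 + 72.15 = 132.15 → 132
  → #e96b84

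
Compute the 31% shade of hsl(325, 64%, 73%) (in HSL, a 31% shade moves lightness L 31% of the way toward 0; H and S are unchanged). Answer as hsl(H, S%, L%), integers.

hsl(325, 64%, 50%)

L moves 31% from 73 toward 0: 73 − 22.63 = 50.37 → 50.
H and S are unchanged.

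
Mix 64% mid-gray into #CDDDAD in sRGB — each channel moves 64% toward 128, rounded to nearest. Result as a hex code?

#CDDDAD is rgb(205, 221, 173).
Lerp each channel 64% toward 128:
  R: 205 + 0.64×(128−205) = 205 − 49.28 = 155.72 → 156
  G: 221 + 0.64×(128−221) = 221 − 59.52 = 161.48 → 161
  B: 173 + 0.64×(128−173) = 173 − 28.8 = 144.2 → 144
rgb(156, 161, 144) = #9CA190.

#9CA190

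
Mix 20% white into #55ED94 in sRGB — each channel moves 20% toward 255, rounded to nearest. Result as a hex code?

#77F1A9

#55ED94 is rgb(85, 237, 148).
Per channel, c → c + 0.2(255 − c):
  R: 85 + 0.2×(255−85) = 85 + 34 = 119 → 119
  G: 237 + 3.6 = 240.6 → 241
  B: 148 + 0.2×(255−148) = 148 + 21.4 = 169.4 → 169
rgb(119, 241, 169) = #77F1A9.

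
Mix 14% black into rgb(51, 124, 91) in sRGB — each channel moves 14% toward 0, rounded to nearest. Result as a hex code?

#2C6B4E

Lerp each channel 14% toward 0:
  R: 51 − 7.14 = 43.86 → 44
  G: 124 + 0.14×(0−124) = 124 − 17.36 = 106.64 → 107
  B: 91 + 0.14×(0−91) = 91 − 12.74 = 78.26 → 78
rgb(44, 107, 78) = #2C6B4E.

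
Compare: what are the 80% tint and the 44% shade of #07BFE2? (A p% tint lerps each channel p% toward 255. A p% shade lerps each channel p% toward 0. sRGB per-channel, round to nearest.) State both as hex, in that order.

#07BFE2 is rgb(7, 191, 226).
80% tint:
  R: 7 + 0.8×(255−7) = 7 + 198.4 = 205.4 → 205
  G: 191 + 0.8×(255−191) = 191 + 51.2 = 242.2 → 242
  B: 226 + 0.8×(255−226) = 226 + 23.2 = 249.2 → 249
  → #CDF2F9
44% shade:
  R: 7 + 0.44×(0−7) = 7 − 3.08 = 3.92 → 4
  G: 191 + 0.44×(0−191) = 191 − 84.04 = 106.96 → 107
  B: 226 + 0.44×(0−226) = 226 − 99.44 = 126.56 → 127
  → #046B7F

#CDF2F9, #046B7F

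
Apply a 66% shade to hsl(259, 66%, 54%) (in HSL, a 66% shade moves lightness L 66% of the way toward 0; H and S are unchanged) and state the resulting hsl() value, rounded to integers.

hsl(259, 66%, 18%)

L moves 66% from 54 toward 0: 54 − 35.64 = 18.36 → 18.
H and S are unchanged.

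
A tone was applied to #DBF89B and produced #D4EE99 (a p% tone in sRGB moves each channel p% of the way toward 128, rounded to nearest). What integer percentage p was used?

8%

#DBF89B is rgb(219, 248, 155); #D4EE99 is rgb(212, 238, 153).
On the G channel (widest range): 238 ≈ 248 + (p/100)(128 − 248), so p ≈ 100×(238 − 248)/(128 − 248) = -1000/-120 = 8.33.
p = 8 reproduces all three channels after rounding.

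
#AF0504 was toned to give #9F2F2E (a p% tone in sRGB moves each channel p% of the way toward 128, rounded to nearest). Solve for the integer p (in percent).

34%

#AF0504 is rgb(175, 5, 4); #9F2F2E is rgb(159, 47, 46).
On the B channel (widest range): 46 ≈ 4 + (p/100)(128 − 4), so p ≈ 100×(46 − 4)/(128 − 4) = 4200/124 = 33.87.
p = 34 reproduces all three channels after rounding.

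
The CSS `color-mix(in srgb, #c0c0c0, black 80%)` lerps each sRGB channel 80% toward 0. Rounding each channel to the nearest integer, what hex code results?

#262626

#c0c0c0 is rgb(192, 192, 192).
Per channel, c → c + 0.8(0 − c):
  R: 192 − 153.6 = 38.4 → 38
  G: 192 + 0.8×(0−192) = 192 − 153.6 = 38.4 → 38
  B: 192 − 153.6 = 38.4 → 38
rgb(38, 38, 38) = #262626.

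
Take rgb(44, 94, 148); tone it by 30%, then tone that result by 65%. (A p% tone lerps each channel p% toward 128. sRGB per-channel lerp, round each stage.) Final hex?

Lerp each channel 30% toward 128:
  R: 44 + 0.3×(128−44) = 44 + 25.2 = 69.2 → 69
  G: 94 + 0.3×(128−94) = 94 + 10.2 = 104.2 → 104
  B: 148 − 6 = 142 → 142
After the tone: rgb(69, 104, 142) = #45688e.
A 65% tone moves each channel 65% toward 128:
  R: 69 + 0.65×(128−69) = 69 + 38.35 = 107.35 → 107
  G: 104 + 0.65×(128−104) = 104 + 15.6 = 119.6 → 120
  B: 142 − 9.1 = 132.9 → 133
rgb(107, 120, 133) = #6b7885.

#6b7885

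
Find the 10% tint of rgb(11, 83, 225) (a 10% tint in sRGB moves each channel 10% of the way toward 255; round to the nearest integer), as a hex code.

#2364e4

Per channel, c → c + 0.1(255 − c):
  R: 11 + 0.1×(255−11) = 11 + 24.4 = 35.4 → 35
  G: 83 + 0.1×(255−83) = 83 + 17.2 = 100.2 → 100
  B: 225 + 0.1×(255−225) = 225 + 3 = 228 → 228
rgb(35, 100, 228) = #2364e4.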